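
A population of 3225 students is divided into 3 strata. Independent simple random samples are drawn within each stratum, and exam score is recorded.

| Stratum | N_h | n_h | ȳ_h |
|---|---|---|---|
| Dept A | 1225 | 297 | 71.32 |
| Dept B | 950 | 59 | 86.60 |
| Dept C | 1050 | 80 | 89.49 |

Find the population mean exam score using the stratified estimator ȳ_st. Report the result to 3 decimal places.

N = Σ N_h = 3225. Stratum weights W_h = N_h/N.
ȳ_st = (1225·71.32 + 950·86.60 + 1050·89.49) / 3225 = 81.73690

ȳ_st ≈ 81.737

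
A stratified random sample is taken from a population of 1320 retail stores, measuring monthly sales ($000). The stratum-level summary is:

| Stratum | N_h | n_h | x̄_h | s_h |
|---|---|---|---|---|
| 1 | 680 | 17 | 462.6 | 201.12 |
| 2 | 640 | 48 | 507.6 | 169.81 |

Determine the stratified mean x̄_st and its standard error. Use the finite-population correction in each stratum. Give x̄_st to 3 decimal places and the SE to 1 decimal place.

x̄_st ≈ 484.418, SE ≈ 27.3

x̄_st = Σ W_h x̄_h = (680·462.6 + 640·507.6)/1320 = 484.41818
V̂(x̄_st) = Σ W_h² (1 − n_h/N_h) s_h²/n_h, with W_h = N_h/N and N = 1320:
  stratum 1: (680/1320)²·(1 − 17/680)·201.12²/17 = 615.653
  stratum 2: (640/1320)²·(1 − 48/640)·169.81²/48 = 130.629
V̂(x̄_st) = 746.282
SE(x̄_st) = √746.282 = 27.3182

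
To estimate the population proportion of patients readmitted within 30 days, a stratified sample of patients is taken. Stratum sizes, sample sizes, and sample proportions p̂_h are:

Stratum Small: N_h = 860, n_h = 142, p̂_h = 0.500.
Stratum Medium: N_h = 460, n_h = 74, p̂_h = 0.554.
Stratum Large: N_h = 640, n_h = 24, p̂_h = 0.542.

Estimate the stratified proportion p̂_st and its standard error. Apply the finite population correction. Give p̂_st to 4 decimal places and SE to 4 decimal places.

N = 1960; stratum weights W_h = N_h/N.
p̂_st = Σ W_h p̂_h = (860·0.500 + 460·0.554 + 640·0.542)/1960 = 0.52639
V̂(p̂_st) = Σ W_h² (1 − n_h/N_h) p̂_h(1−p̂_h)/(n_h−1):
  stratum Small: (860/1960)²·(1 − 142/860)·0.500·0.500/141 = 0.000284991
  stratum Medium: (460/1960)²·(1 − 74/460)·0.554·0.446/73 = 0.000156443
  stratum Large: (640/1960)²·(1 − 24/640)·0.542·0.458/23 = 0.00110761
V̂(p̂_st) = 0.00154904; SE = √V̂ = 0.0393578

p̂_st ≈ 0.5264, SE ≈ 0.0394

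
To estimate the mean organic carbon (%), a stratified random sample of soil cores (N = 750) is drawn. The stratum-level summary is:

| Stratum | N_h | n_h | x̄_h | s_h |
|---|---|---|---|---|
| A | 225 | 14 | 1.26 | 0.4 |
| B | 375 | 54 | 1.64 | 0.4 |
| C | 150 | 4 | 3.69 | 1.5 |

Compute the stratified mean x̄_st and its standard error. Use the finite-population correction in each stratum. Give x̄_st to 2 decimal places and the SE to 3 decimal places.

x̄_st ≈ 1.94, SE ≈ 0.153

x̄_st = Σ W_h x̄_h = (225·1.26 + 375·1.64 + 150·3.69)/750 = 1.93600
V̂(x̄_st) = Σ W_h² (1 − n_h/N_h) s_h²/n_h, with W_h = N_h/N and N = 750:
  stratum A: (225/750)²·(1 − 14/225)·0.4²/14 = 0.000964571
  stratum B: (375/750)²·(1 − 54/375)·0.4²/54 = 0.000634074
  stratum C: (150/750)²·(1 − 4/150)·1.5²/4 = 0.0219
V̂(x̄_st) = 0.0234986
SE(x̄_st) = √0.0234986 = 0.153293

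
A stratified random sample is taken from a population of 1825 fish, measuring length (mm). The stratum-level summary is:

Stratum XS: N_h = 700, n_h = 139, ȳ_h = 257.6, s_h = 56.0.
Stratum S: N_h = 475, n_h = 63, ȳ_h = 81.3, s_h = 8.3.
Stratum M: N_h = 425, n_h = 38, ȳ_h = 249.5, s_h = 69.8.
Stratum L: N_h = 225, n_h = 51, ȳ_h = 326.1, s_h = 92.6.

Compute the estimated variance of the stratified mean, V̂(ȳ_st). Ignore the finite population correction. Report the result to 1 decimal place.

V̂(ȳ_st) = Σ W_h² s_h²/n_h, with W_h = N_h/N and N = 1825:
  stratum XS: (700/1825)²·56.0²/139 = 3.31919
  stratum S: (475/1825)²·8.3²/63 = 0.0740759
  stratum M: (425/1825)²·69.8²/38 = 6.95311
  stratum L: (225/1825)²·92.6²/51 = 2.55559
V̂(ȳ_st) = 12.902

V̂(ȳ_st) ≈ 12.9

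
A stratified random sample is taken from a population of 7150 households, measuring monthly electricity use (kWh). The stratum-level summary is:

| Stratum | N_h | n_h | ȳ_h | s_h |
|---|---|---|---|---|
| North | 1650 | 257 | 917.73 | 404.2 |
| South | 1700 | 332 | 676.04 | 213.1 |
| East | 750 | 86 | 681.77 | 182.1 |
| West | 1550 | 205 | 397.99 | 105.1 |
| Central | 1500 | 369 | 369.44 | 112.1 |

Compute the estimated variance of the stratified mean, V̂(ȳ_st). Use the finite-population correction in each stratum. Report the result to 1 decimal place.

V̂(ȳ_st) = Σ W_h² (1 − n_h/N_h) s_h²/n_h, with W_h = N_h/N and N = 7150:
  stratum North: (1650/7150)²·(1 − 257/1650)·404.2²/257 = 28.5813
  stratum South: (1700/7150)²·(1 − 332/1700)·213.1²/332 = 6.22231
  stratum East: (750/7150)²·(1 − 86/750)·182.1²/86 = 3.75611
  stratum West: (1550/7150)²·(1 − 205/1550)·105.1²/205 = 2.19732
  stratum Central: (1500/7150)²·(1 − 369/1500)·112.1²/369 = 1.13013
V̂(ȳ_st) = 41.8872

V̂(ȳ_st) ≈ 41.9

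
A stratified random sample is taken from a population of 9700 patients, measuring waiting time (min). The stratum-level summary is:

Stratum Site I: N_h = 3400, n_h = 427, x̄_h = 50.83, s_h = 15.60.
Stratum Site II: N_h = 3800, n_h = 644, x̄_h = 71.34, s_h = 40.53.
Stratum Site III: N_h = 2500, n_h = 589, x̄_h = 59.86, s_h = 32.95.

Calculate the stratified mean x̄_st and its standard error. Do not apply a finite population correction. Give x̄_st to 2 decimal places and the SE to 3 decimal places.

x̄_st ≈ 61.19, SE ≈ 0.764

x̄_st = Σ W_h x̄_h = (3400·50.83 + 3800·71.34 + 2500·59.86)/9700 = 61.19216
V̂(x̄_st) = Σ W_h² s_h²/n_h, with W_h = N_h/N and N = 9700:
  stratum Site I: (3400/9700)²·15.60²/427 = 0.0700222
  stratum Site II: (3800/9700)²·40.53²/644 = 0.391463
  stratum Site III: (2500/9700)²·32.95²/589 = 0.122442
V̂(x̄_st) = 0.583928
SE(x̄_st) = √0.583928 = 0.764152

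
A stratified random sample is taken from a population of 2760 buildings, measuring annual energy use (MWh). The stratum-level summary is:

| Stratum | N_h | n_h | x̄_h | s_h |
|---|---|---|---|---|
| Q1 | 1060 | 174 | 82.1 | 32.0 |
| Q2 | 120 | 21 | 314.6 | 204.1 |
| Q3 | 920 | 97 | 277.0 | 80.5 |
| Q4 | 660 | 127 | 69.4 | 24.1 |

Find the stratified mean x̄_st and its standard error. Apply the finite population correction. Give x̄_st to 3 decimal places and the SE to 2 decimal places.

x̄_st ≈ 154.138, SE ≈ 3.27

x̄_st = Σ W_h x̄_h = (1060·82.1 + 120·314.6 + 920·277.0 + 660·69.4)/2760 = 154.13841
V̂(x̄_st) = Σ W_h² (1 − n_h/N_h) s_h²/n_h, with W_h = N_h/N and N = 2760:
  stratum Q1: (1060/2760)²·(1 − 174/1060)·32.0²/174 = 0.725558
  stratum Q2: (120/2760)²·(1 − 21/120)·204.1²/21 = 3.09361
  stratum Q3: (920/2760)²·(1 − 97/920)·80.5²/97 = 6.64033
  stratum Q4: (660/2760)²·(1 − 127/660)·24.1²/127 = 0.211195
V̂(x̄_st) = 10.6707
SE(x̄_st) = √10.6707 = 3.2666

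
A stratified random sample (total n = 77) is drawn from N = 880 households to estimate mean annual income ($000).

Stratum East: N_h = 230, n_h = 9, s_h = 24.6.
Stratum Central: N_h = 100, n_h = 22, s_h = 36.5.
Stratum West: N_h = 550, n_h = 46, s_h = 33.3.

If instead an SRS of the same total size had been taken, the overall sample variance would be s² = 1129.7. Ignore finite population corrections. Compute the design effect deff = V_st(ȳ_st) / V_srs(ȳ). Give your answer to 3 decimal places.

deff ≈ 1.008

V̂(ȳ_st) = Σ W_h² s_h²/n_h, with W_h = N_h/N and N = 880:
  stratum East: (230/880)²·24.6²/9 = 4.59323
  stratum Central: (100/880)²·36.5²/22 = 0.781984
  stratum West: (550/880)²·33.3²/46 = 9.41653
V_st = 14.7917
V_srs = s²/n = 1129.7/77 = 14.6714
deff = V_st / V_srs = 14.7917/14.6714 = 1.0082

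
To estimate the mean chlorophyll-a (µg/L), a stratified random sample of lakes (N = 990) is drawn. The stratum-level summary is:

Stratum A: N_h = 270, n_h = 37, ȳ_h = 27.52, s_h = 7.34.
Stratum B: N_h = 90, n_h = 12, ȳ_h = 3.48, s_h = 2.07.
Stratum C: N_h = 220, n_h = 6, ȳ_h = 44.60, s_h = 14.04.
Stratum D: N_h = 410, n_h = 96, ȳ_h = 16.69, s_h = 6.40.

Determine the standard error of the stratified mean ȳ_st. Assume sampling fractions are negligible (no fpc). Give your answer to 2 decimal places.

V̂(ȳ_st) = Σ W_h² s_h²/n_h, with W_h = N_h/N and N = 990:
  stratum A: (270/990)²·7.34²/37 = 0.108305
  stratum B: (90/990)²·2.07²/12 = 0.00295103
  stratum C: (220/990)²·14.04²/6 = 1.6224
  stratum D: (410/990)²·6.40²/96 = 0.0731789
V̂(ȳ_st) = 1.80683
SE(ȳ_st) = √1.80683 = 1.34419

SE(ȳ_st) ≈ 1.34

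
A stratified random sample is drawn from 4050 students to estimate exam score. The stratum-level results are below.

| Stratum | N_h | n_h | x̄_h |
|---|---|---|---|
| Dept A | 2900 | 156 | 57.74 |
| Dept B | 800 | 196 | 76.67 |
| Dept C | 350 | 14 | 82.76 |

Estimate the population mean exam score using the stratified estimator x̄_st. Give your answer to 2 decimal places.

x̄_st ≈ 63.64

N = Σ N_h = 4050. Stratum weights W_h = N_h/N.
x̄_st = (2900·57.74 + 800·76.67 + 350·82.76) / 4050 = 63.6415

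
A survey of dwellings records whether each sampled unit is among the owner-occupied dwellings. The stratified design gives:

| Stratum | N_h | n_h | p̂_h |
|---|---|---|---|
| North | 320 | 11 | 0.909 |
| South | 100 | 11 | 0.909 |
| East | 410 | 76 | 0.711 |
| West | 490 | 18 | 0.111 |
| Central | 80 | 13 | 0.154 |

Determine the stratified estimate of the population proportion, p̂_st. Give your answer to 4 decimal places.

p̂_st ≈ 0.5286

N = 1400; stratum weights W_h = N_h/N.
p̂_st = Σ W_h p̂_h = (320·0.909 + 100·0.909 + 410·0.711 + 490·0.111 + 80·0.154)/1400 = 0.52857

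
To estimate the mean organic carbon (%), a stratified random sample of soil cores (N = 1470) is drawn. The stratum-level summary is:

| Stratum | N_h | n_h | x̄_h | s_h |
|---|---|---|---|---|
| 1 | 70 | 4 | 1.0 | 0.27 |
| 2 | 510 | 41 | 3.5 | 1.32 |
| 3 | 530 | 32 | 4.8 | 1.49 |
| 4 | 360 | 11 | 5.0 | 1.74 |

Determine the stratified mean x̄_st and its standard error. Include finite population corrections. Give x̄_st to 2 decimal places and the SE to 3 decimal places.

x̄_st = Σ W_h x̄_h = (70·1.0 + 510·3.5 + 530·4.8 + 360·5.0)/1470 = 4.21701
V̂(x̄_st) = Σ W_h² (1 − n_h/N_h) s_h²/n_h, with W_h = N_h/N and N = 1470:
  stratum 1: (70/1470)²·(1 − 4/70)·0.27²/4 = 3.8965e-05
  stratum 2: (510/1470)²·(1 − 41/510)·1.32²/41 = 0.00470405
  stratum 3: (530/1470)²·(1 − 32/530)·1.49²/32 = 0.00847409
  stratum 4: (360/1470)²·(1 − 11/360)·1.74²/11 = 0.0160029
V̂(x̄_st) = 0.02922
SE(x̄_st) = √0.02922 = 0.170939

x̄_st ≈ 4.22, SE ≈ 0.171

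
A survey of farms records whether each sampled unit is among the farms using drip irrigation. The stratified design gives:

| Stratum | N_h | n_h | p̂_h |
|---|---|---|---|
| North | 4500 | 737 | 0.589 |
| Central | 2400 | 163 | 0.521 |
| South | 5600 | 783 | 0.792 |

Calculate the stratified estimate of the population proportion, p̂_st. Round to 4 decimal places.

p̂_st ≈ 0.6669

N = 12500; stratum weights W_h = N_h/N.
p̂_st = Σ W_h p̂_h = (4500·0.589 + 2400·0.521 + 5600·0.792)/12500 = 0.66689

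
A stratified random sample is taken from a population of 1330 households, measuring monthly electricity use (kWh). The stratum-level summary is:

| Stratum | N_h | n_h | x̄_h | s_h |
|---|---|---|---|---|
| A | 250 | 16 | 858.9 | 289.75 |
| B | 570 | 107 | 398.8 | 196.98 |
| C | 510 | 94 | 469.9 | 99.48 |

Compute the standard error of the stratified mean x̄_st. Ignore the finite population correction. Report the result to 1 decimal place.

SE(x̄_st) ≈ 16.4

V̂(x̄_st) = Σ W_h² s_h²/n_h, with W_h = N_h/N and N = 1330:
  stratum A: (250/1330)²·289.75²/16 = 185.397
  stratum B: (570/1330)²·196.98²/107 = 66.605
  stratum C: (510/1330)²·99.48²/94 = 15.4803
V̂(x̄_st) = 267.483
SE(x̄_st) = √267.483 = 16.3549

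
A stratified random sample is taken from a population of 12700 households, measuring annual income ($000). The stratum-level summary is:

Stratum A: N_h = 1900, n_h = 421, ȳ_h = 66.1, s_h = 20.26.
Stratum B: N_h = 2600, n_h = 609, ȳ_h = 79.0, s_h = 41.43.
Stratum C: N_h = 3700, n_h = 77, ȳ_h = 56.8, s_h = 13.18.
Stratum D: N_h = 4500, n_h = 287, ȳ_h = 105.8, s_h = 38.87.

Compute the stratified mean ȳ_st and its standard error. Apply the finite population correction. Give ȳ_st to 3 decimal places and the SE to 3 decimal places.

ȳ_st = Σ W_h ȳ_h = (1900·66.1 + 2600·79.0 + 3700·56.8 + 4500·105.8)/12700 = 80.09843
V̂(ȳ_st) = Σ W_h² (1 − n_h/N_h) s_h²/n_h, with W_h = N_h/N and N = 12700:
  stratum A: (1900/12700)²·(1 − 421/1900)·20.26²/421 = 0.0169868
  stratum B: (2600/12700)²·(1 − 609/2600)·41.43²/609 = 0.0904586
  stratum C: (3700/12700)²·(1 − 77/3700)·13.18²/77 = 0.187501
  stratum D: (4500/12700)²·(1 − 287/4500)·38.87²/287 = 0.618791
V̂(ȳ_st) = 0.913737
SE(ȳ_st) = √0.913737 = 0.955896

ȳ_st ≈ 80.098, SE ≈ 0.956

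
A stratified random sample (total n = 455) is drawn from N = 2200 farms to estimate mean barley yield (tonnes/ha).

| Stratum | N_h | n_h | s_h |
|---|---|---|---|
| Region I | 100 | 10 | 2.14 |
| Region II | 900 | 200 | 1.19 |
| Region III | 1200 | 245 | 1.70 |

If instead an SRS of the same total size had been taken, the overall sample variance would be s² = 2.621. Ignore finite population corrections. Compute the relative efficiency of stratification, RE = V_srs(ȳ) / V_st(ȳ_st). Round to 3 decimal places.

V̂(ȳ_st) = Σ W_h² s_h²/n_h, with W_h = N_h/N and N = 2200:
  stratum Region I: (100/2200)²·2.14²/10 = 0.000946198
  stratum Region II: (900/2200)²·1.19²/200 = 0.00118496
  stratum Region III: (1200/2200)²·1.70²/245 = 0.00350953
V_st = 0.00564069
V_srs = s²/n = 2.621/455 = 0.00576044
Relative efficiency = V_srs / V_st = 0.00576044/0.00564069 = 1.0212

RE ≈ 1.021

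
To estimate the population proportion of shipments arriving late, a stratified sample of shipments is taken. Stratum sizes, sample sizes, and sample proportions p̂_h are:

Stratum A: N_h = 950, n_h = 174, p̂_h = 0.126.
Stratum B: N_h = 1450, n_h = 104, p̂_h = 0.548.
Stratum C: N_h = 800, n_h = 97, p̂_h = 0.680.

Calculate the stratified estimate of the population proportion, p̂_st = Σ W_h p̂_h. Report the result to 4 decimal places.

p̂_st ≈ 0.4557

N = 3200; stratum weights W_h = N_h/N.
p̂_st = Σ W_h p̂_h = (950·0.126 + 1450·0.548 + 800·0.680)/3200 = 0.45572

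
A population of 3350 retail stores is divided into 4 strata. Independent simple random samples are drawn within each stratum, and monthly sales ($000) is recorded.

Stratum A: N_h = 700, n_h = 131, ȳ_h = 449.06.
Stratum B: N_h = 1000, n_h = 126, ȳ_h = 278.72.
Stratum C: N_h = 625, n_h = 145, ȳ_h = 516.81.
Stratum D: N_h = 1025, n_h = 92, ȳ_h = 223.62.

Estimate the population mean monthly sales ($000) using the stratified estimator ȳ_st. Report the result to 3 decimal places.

N = Σ N_h = 3350. Stratum weights W_h = N_h/N.
ȳ_st = (700·449.06 + 1000·278.72 + 625·516.81 + 1025·223.62) / 3350 = 341.87425

ȳ_st ≈ 341.874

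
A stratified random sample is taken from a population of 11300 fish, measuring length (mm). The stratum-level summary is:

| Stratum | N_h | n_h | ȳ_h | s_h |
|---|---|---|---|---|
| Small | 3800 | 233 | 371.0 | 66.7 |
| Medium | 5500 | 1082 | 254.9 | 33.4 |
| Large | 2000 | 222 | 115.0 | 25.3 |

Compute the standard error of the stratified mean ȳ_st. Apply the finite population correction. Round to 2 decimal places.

V̂(ȳ_st) = Σ W_h² (1 − n_h/N_h) s_h²/n_h, with W_h = N_h/N and N = 11300:
  stratum Small: (3800/11300)²·(1 − 233/3800)·66.7²/233 = 2.02687
  stratum Medium: (5500/11300)²·(1 − 1082/5500)·33.4²/1082 = 0.196199
  stratum Large: (2000/11300)²·(1 − 222/2000)·25.3²/222 = 0.0802958
V̂(ȳ_st) = 2.30336
SE(ȳ_st) = √2.30336 = 1.51768

SE(ȳ_st) ≈ 1.52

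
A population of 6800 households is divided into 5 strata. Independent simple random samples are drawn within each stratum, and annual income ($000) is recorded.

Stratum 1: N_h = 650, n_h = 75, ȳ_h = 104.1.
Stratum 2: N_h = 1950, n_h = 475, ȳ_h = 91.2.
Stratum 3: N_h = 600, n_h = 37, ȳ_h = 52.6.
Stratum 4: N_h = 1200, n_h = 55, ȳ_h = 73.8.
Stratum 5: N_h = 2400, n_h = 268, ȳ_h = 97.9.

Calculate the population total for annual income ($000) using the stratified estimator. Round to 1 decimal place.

τ̂_st = Σ N_h ȳ_h = 650·104.1 + 1950·91.2 + 600·52.6 + 1200·73.8 + 2400·97.9 = 600585.0

τ̂_st ≈ 600585.0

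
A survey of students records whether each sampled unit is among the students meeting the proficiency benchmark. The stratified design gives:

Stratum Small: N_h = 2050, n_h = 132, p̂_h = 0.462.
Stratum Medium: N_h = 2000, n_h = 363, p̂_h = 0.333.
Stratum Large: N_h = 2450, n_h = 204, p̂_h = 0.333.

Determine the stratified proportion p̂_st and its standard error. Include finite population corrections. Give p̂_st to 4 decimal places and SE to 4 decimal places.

p̂_st ≈ 0.3737, SE ≈ 0.0191

N = 6500; stratum weights W_h = N_h/N.
p̂_st = Σ W_h p̂_h = (2050·0.462 + 2000·0.333 + 2450·0.333)/6500 = 0.37368
V̂(p̂_st) = Σ W_h² (1 − n_h/N_h) p̂_h(1−p̂_h)/(n_h−1):
  stratum Small: (2050/6500)²·(1 − 132/2050)·0.462·0.538/131 = 0.000176575
  stratum Medium: (2000/6500)²·(1 − 363/2000)·0.333·0.667/362 = 4.75459e-05
  stratum Large: (2450/6500)²·(1 − 204/2450)·0.333·0.667/203 = 0.000142503
V̂(p̂_st) = 0.000366623; SE = √V̂ = 0.0191474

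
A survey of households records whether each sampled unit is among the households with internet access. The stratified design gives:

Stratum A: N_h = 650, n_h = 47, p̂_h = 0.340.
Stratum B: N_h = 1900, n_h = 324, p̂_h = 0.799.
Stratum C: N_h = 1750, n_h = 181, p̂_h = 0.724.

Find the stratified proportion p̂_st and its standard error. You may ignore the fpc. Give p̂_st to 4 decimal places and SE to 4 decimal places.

N = 4300; stratum weights W_h = N_h/N.
p̂_st = Σ W_h p̂_h = (650·0.340 + 1900·0.799 + 1750·0.724)/4300 = 0.69909
V̂(p̂_st) = Σ W_h² p̂_h(1−p̂_h)/(n_h−1):
  stratum A: (650/4300)²·0.340·0.660/46 = 0.000111469
  stratum B: (1900/4300)²·0.799·0.201/323 = 9.70757e-05
  stratum C: (1750/4300)²·0.724·0.276/180 = 0.000183871
V̂(p̂_st) = 0.000392416; SE = √V̂ = 0.0198095

p̂_st ≈ 0.6991, SE ≈ 0.0198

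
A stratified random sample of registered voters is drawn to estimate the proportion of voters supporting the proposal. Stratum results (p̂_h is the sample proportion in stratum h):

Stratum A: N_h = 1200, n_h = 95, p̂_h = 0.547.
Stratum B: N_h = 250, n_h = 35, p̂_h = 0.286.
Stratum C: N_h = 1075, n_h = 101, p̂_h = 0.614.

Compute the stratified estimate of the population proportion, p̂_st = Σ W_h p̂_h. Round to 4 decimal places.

N = 2525; stratum weights W_h = N_h/N.
p̂_st = Σ W_h p̂_h = (1200·0.547 + 250·0.286 + 1075·0.614)/2525 = 0.54968

p̂_st ≈ 0.5497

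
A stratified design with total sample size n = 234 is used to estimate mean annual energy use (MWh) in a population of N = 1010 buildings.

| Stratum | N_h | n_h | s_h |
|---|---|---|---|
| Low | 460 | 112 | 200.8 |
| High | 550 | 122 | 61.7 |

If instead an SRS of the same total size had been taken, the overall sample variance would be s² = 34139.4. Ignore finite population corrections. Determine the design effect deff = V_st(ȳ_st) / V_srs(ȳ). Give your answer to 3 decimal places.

V̂(ȳ_st) = Σ W_h² s_h²/n_h, with W_h = N_h/N and N = 1010:
  stratum Low: (460/1010)²·200.8²/112 = 74.6762
  stratum High: (550/1010)²·61.7²/122 = 9.25323
V_st = 83.9294
V_srs = s²/n = 34139.4/234 = 145.895
deff = V_st / V_srs = 83.9294/145.895 = 0.5753

deff ≈ 0.575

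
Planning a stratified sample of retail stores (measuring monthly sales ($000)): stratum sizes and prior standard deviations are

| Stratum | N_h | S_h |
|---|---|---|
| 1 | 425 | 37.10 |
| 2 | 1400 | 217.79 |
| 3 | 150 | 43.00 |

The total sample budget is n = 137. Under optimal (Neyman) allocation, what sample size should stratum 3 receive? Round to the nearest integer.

3

Neyman allocation: n_h = n · N_h S_h / Σ N_i S_i, with n = 137.
  stratum 1: N_h·S_h = 425·37.10 = 15767.50
  stratum 2: N_h·S_h = 1400·217.79 = 304906.00
  stratum 3: N_h·S_h = 150·43.00 = 6450.00
Σ N_h S_h = 327123.50
n for stratum 3 = 137·6450.00/327123.50 = 2.701 → 3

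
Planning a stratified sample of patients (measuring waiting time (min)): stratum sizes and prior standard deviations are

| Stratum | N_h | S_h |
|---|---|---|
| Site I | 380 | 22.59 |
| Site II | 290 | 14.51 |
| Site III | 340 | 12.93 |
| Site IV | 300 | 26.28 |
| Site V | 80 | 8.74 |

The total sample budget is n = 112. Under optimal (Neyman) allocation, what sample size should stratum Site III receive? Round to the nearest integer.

Neyman allocation: n_h = n · N_h S_h / Σ N_i S_i, with n = 112.
  stratum Site I: N_h·S_h = 380·22.59 = 8584.20
  stratum Site II: N_h·S_h = 290·14.51 = 4207.90
  stratum Site III: N_h·S_h = 340·12.93 = 4396.20
  stratum Site IV: N_h·S_h = 300·26.28 = 7884.00
  stratum Site V: N_h·S_h = 80·8.74 = 699.20
Σ N_h S_h = 25771.50
n for stratum Site III = 112·4396.20/25771.50 = 19.105 → 19

19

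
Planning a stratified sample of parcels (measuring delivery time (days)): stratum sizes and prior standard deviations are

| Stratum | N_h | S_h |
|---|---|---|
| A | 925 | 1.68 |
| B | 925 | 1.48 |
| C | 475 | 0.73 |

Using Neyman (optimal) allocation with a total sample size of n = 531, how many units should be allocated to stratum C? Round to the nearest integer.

Neyman allocation: n_h = n · N_h S_h / Σ N_i S_i, with n = 531.
  stratum A: N_h·S_h = 925·1.68 = 1554.00
  stratum B: N_h·S_h = 925·1.48 = 1369.00
  stratum C: N_h·S_h = 475·0.73 = 346.75
Σ N_h S_h = 3269.75
n for stratum C = 531·346.75/3269.75 = 56.311 → 56

56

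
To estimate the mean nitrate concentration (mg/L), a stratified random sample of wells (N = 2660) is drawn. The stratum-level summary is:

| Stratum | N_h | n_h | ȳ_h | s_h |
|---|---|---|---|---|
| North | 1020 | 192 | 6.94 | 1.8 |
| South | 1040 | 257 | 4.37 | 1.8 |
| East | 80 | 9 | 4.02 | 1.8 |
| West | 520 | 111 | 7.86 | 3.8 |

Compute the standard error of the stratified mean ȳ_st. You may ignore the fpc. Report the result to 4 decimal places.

V̂(ȳ_st) = Σ W_h² s_h²/n_h, with W_h = N_h/N and N = 2660:
  stratum North: (1020/2660)²·1.8²/192 = 0.00248131
  stratum South: (1040/2660)²·1.8²/257 = 0.00192715
  stratum East: (80/2660)²·1.8²/9 = 0.000325626
  stratum West: (520/2660)²·3.8²/111 = 0.0049715
V̂(ȳ_st) = 0.00970559
SE(ȳ_st) = √0.00970559 = 0.0985169

SE(ȳ_st) ≈ 0.0985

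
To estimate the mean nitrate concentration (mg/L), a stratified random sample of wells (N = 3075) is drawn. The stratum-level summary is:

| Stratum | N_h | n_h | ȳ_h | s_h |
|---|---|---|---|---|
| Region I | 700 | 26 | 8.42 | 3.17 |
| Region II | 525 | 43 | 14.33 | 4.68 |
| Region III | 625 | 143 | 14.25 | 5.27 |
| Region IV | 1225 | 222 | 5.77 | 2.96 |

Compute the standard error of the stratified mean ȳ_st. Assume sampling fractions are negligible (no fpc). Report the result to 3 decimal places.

SE(ȳ_st) ≈ 0.222

V̂(ȳ_st) = Σ W_h² s_h²/n_h, with W_h = N_h/N and N = 3075:
  stratum Region I: (700/3075)²·3.17²/26 = 0.0200286
  stratum Region II: (525/3075)²·4.68²/43 = 0.0148474
  stratum Region III: (625/3075)²·5.27²/143 = 0.00802334
  stratum Region IV: (1225/3075)²·2.96²/222 = 0.00626343
V̂(ȳ_st) = 0.0491628
SE(ȳ_st) = √0.0491628 = 0.221727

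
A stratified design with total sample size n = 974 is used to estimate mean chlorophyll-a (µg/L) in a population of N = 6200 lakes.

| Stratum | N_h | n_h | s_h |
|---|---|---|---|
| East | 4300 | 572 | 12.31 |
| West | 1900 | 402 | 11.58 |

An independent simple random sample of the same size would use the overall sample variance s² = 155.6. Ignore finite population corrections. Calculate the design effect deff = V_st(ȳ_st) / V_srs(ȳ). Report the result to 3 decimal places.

deff ≈ 0.994

V̂(ȳ_st) = Σ W_h² s_h²/n_h, with W_h = N_h/N and N = 6200:
  stratum East: (4300/6200)²·12.31²/572 = 0.127431
  stratum West: (1900/6200)²·11.58²/402 = 0.0313267
V_st = 0.158757
V_srs = s²/n = 155.6/974 = 0.159754
deff = V_st / V_srs = 0.158757/0.159754 = 0.9938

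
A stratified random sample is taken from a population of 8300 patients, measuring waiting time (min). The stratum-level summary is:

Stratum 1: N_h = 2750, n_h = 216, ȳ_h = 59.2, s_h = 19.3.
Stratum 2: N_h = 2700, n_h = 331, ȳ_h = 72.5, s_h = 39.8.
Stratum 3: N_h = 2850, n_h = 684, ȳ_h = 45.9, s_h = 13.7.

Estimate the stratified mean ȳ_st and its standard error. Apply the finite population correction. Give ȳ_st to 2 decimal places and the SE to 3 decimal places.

ȳ_st = Σ W_h ȳ_h = (2750·59.2 + 2700·72.5 + 2850·45.9)/8300 = 58.95964
V̂(ȳ_st) = Σ W_h² (1 − n_h/N_h) s_h²/n_h, with W_h = N_h/N and N = 8300:
  stratum 1: (2750/8300)²·(1 − 216/2750)·19.3²/216 = 0.174439
  stratum 2: (2700/8300)²·(1 − 331/2700)·39.8²/331 = 0.444335
  stratum 3: (2850/8300)²·(1 − 684/2850)·13.7²/684 = 0.0245885
V̂(ȳ_st) = 0.643363
SE(ȳ_st) = √0.643363 = 0.802099

ȳ_st ≈ 58.96, SE ≈ 0.802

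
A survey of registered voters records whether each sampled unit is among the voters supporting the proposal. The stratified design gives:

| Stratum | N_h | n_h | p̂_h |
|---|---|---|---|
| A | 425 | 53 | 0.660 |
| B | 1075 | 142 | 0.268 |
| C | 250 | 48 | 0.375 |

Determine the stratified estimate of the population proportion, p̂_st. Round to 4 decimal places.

p̂_st ≈ 0.3785

N = 1750; stratum weights W_h = N_h/N.
p̂_st = Σ W_h p̂_h = (425·0.660 + 1075·0.268 + 250·0.375)/1750 = 0.37849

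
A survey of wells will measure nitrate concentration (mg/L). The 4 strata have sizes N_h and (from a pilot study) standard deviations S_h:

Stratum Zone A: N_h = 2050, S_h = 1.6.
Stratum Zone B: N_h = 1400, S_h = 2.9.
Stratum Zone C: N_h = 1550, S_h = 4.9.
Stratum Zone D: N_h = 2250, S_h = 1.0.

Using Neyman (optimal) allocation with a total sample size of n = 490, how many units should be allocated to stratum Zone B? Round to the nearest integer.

Neyman allocation: n_h = n · N_h S_h / Σ N_i S_i, with n = 490.
  stratum Zone A: N_h·S_h = 2050·1.6 = 3280.00
  stratum Zone B: N_h·S_h = 1400·2.9 = 4060.00
  stratum Zone C: N_h·S_h = 1550·4.9 = 7595.00
  stratum Zone D: N_h·S_h = 2250·1.0 = 2250.00
Σ N_h S_h = 17185.00
n for stratum Zone B = 490·4060.00/17185.00 = 115.764 → 116

116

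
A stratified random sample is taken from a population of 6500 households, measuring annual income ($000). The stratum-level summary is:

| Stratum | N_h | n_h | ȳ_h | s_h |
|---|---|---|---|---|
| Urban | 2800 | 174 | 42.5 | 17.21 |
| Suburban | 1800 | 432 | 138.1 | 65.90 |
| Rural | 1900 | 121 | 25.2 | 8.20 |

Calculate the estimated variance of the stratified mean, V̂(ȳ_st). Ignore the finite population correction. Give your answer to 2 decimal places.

V̂(ȳ_st) = Σ W_h² s_h²/n_h, with W_h = N_h/N and N = 6500:
  stratum Urban: (2800/6500)²·17.21²/174 = 0.315865
  stratum Suburban: (1800/6500)²·65.90²/432 = 0.770913
  stratum Rural: (1900/6500)²·8.20²/121 = 0.0474813
V̂(ȳ_st) = 1.13426

V̂(ȳ_st) ≈ 1.13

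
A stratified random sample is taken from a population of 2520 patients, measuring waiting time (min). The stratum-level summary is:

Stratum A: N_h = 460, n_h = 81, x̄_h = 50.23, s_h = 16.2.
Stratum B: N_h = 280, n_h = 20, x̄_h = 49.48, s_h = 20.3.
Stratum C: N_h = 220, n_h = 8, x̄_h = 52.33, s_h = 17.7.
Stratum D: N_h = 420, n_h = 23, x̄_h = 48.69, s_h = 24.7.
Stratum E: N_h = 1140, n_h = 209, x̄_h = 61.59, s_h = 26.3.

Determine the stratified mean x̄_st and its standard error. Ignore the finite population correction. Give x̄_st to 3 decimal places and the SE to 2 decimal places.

x̄_st ≈ 55.212, SE ≈ 1.44

x̄_st = Σ W_h x̄_h = (460·50.23 + 280·49.48 + 220·52.33 + 420·48.69 + 1140·61.59)/2520 = 55.21238
V̂(x̄_st) = Σ W_h² s_h²/n_h, with W_h = N_h/N and N = 2520:
  stratum A: (460/2520)²·16.2²/81 = 0.107959
  stratum B: (280/2520)²·20.3²/20 = 0.254377
  stratum C: (220/2520)²·17.7²/8 = 0.29847
  stratum D: (420/2520)²·24.7²/23 = 0.736824
  stratum E: (1140/2520)²·26.3²/209 = 0.677289
V̂(x̄_st) = 2.07492
SE(x̄_st) = √2.07492 = 1.44046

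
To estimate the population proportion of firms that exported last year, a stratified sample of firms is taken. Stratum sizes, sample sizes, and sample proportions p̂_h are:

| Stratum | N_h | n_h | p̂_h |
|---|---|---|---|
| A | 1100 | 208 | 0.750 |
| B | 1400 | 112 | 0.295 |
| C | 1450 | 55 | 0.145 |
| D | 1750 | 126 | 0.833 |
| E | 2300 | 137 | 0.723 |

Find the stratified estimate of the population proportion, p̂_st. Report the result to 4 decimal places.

p̂_st ≈ 0.5711

N = 8000; stratum weights W_h = N_h/N.
p̂_st = Σ W_h p̂_h = (1100·0.750 + 1400·0.295 + 1450·0.145 + 1750·0.833 + 2300·0.723)/8000 = 0.57111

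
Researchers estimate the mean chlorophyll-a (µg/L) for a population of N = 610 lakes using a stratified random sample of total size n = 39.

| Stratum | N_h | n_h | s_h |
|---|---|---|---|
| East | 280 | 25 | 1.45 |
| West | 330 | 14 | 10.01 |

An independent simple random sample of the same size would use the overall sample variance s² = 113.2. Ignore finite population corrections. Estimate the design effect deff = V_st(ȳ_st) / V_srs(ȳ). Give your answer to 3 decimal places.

V̂(ȳ_st) = Σ W_h² s_h²/n_h, with W_h = N_h/N and N = 610:
  stratum East: (280/610)²·1.45²/25 = 0.0177195
  stratum West: (330/610)²·10.01²/14 = 2.09463
V_st = 2.11235
V_srs = s²/n = 113.2/39 = 2.90256
deff = V_st / V_srs = 2.11235/2.90256 = 0.7278

deff ≈ 0.728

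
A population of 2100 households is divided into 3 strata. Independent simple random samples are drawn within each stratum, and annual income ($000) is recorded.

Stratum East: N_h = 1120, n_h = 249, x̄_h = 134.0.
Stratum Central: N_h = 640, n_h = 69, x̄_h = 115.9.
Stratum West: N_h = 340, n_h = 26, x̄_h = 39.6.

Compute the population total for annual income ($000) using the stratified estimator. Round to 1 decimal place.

τ̂_st = Σ N_h x̄_h = 1120·134.0 + 640·115.9 + 340·39.6 = 237720.0

τ̂_st ≈ 237720.0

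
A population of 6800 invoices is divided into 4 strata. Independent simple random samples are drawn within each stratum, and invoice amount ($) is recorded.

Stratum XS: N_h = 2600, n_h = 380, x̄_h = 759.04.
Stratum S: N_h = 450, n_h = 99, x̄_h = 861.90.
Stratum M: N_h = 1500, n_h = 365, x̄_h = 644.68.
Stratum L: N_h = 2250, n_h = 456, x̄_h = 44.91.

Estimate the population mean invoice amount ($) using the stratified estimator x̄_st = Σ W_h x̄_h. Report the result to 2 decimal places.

x̄_st ≈ 504.33

N = Σ N_h = 6800. Stratum weights W_h = N_h/N.
x̄_st = (2600·759.04 + 450·861.90 + 1500·644.68 + 2250·44.91) / 6800 = 504.3274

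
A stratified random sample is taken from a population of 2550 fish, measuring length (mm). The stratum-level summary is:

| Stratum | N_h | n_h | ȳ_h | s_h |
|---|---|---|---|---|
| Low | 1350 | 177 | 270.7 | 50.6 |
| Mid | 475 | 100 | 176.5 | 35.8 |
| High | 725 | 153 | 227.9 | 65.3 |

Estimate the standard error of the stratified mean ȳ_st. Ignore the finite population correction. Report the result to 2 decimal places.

V̂(ȳ_st) = Σ W_h² s_h²/n_h, with W_h = N_h/N and N = 2550:
  stratum Low: (1350/2550)²·50.6²/177 = 4.05429
  stratum Mid: (475/2550)²·35.8²/100 = 0.444706
  stratum High: (725/2550)²·65.3²/153 = 2.25284
V̂(ȳ_st) = 6.75184
SE(ȳ_st) = √6.75184 = 2.59843

SE(ȳ_st) ≈ 2.60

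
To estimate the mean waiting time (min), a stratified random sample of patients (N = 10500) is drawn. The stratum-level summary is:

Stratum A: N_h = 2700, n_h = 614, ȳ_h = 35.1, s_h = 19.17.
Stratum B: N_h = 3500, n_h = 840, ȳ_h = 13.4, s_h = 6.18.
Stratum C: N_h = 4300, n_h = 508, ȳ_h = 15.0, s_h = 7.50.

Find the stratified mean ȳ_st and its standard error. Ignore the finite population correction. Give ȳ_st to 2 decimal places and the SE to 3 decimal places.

ȳ_st ≈ 19.64, SE ≈ 0.251

ȳ_st = Σ W_h ȳ_h = (2700·35.1 + 3500·13.4 + 4300·15.0)/10500 = 19.63524
V̂(ȳ_st) = Σ W_h² s_h²/n_h, with W_h = N_h/N and N = 10500:
  stratum A: (2700/10500)²·19.17²/614 = 0.0395754
  stratum B: (3500/10500)²·6.18²/840 = 0.0050519
  stratum C: (4300/10500)²·7.50²/508 = 0.0185702
V̂(ȳ_st) = 0.0631975
SE(ȳ_st) = √0.0631975 = 0.251391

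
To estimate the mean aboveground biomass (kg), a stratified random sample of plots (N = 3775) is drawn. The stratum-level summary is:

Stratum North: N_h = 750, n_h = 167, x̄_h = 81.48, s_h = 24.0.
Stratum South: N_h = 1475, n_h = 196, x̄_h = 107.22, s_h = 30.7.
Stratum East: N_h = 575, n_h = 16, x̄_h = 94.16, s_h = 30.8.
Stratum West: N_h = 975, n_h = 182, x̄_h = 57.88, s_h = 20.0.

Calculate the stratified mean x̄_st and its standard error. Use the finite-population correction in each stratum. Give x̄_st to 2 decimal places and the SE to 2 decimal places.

x̄_st = Σ W_h x̄_h = (750·81.48 + 1475·107.22 + 575·94.16 + 975·57.88)/3775 = 87.37338
V̂(x̄_st) = Σ W_h² (1 − n_h/N_h) s_h²/n_h, with W_h = N_h/N and N = 3775:
  stratum North: (750/3775)²·(1 − 167/750)·24.0²/167 = 0.105828
  stratum South: (1475/3775)²·(1 − 196/1475)·30.7²/196 = 0.636575
  stratum East: (575/3775)²·(1 − 16/575)·30.8²/16 = 1.33729
  stratum West: (975/3775)²·(1 − 182/975)·20.0²/182 = 0.119243
V̂(x̄_st) = 2.19894
SE(x̄_st) = √2.19894 = 1.48288

x̄_st ≈ 87.37, SE ≈ 1.48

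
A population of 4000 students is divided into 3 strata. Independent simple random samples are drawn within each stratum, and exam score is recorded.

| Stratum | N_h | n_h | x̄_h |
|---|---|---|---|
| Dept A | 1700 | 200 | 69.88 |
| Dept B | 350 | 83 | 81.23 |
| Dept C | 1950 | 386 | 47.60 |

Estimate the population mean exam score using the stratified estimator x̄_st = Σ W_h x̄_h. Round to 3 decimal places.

x̄_st ≈ 60.012

N = Σ N_h = 4000. Stratum weights W_h = N_h/N.
x̄_st = (1700·69.88 + 350·81.23 + 1950·47.60) / 4000 = 60.01163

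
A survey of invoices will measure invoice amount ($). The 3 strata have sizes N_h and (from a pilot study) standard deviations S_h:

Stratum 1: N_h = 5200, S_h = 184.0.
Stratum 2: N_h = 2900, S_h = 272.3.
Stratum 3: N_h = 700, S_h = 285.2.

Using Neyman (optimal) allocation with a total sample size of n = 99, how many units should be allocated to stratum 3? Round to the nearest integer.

Neyman allocation: n_h = n · N_h S_h / Σ N_i S_i, with n = 99.
  stratum 1: N_h·S_h = 5200·184.0 = 956800.00
  stratum 2: N_h·S_h = 2900·272.3 = 789670.00
  stratum 3: N_h·S_h = 700·285.2 = 199640.00
Σ N_h S_h = 1946110.00
n for stratum 3 = 99·199640.00/1946110.00 = 10.156 → 10

10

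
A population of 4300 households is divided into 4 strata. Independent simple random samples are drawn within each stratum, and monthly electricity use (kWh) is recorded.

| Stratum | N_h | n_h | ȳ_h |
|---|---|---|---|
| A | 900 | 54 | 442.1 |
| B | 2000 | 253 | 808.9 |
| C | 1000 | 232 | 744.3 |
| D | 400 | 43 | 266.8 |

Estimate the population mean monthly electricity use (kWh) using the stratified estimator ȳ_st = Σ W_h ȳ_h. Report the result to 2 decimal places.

N = Σ N_h = 4300. Stratum weights W_h = N_h/N.
ȳ_st = (900·442.1 + 2000·808.9 + 1000·744.3 + 400·266.8) / 4300 = 666.6767

ȳ_st ≈ 666.68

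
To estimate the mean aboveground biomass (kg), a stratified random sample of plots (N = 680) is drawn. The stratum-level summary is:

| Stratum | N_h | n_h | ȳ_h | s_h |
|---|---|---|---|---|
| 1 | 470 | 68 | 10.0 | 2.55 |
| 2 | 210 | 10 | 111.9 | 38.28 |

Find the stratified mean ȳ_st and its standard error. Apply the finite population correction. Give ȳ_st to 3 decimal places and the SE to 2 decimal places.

ȳ_st ≈ 41.469, SE ≈ 3.65

ȳ_st = Σ W_h ȳ_h = (470·10.0 + 210·111.9)/680 = 41.46912
V̂(ȳ_st) = Σ W_h² (1 − n_h/N_h) s_h²/n_h, with W_h = N_h/N and N = 680:
  stratum 1: (470/680)²·(1 − 68/470)·2.55²/68 = 0.0390731
  stratum 2: (210/680)²·(1 − 10/210)·38.28²/10 = 13.3099
V̂(ȳ_st) = 13.349
SE(ȳ_st) = √13.349 = 3.65363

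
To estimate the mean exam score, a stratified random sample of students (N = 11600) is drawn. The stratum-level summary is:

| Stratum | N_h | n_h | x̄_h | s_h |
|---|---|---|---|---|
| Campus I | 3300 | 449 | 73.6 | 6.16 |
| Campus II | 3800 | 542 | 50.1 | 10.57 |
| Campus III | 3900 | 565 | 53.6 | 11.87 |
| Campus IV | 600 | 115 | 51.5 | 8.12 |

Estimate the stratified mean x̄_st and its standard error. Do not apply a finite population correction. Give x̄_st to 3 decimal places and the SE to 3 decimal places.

x̄_st = Σ W_h x̄_h = (3300·73.6 + 3800·50.1 + 3900·53.6 + 600·51.5)/11600 = 58.03448
V̂(x̄_st) = Σ W_h² s_h²/n_h, with W_h = N_h/N and N = 11600:
  stratum Campus I: (3300/11600)²·6.16²/449 = 0.00683954
  stratum Campus II: (3800/11600)²·10.57²/542 = 0.0221209
  stratum Campus III: (3900/11600)²·11.87²/565 = 0.0281881
  stratum Campus IV: (600/11600)²·8.12²/115 = 0.00153391
V̂(x̄_st) = 0.0586824
SE(x̄_st) = √0.0586824 = 0.242245

x̄_st ≈ 58.034, SE ≈ 0.242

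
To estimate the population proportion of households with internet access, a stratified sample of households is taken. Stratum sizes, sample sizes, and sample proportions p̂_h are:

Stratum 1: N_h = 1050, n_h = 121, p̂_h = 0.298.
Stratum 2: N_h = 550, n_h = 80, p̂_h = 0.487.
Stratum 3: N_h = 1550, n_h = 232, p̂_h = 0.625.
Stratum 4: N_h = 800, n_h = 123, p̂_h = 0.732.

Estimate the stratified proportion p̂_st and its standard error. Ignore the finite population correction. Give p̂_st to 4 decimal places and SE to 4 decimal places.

N = 3950; stratum weights W_h = N_h/N.
p̂_st = Σ W_h p̂_h = (1050·0.298 + 550·0.487 + 1550·0.625 + 800·0.732)/3950 = 0.54053
V̂(p̂_st) = Σ W_h² p̂_h(1−p̂_h)/(n_h−1):
  stratum 1: (1050/3950)²·0.298·0.702/120 = 0.000123185
  stratum 2: (550/3950)²·0.487·0.513/79 = 6.13127e-05
  stratum 3: (1550/3950)²·0.625·0.375/231 = 0.000156231
  stratum 4: (800/3950)²·0.732·0.268/122 = 6.59587e-05
V̂(p̂_st) = 0.000406687; SE = √V̂ = 0.0201665

p̂_st ≈ 0.5405, SE ≈ 0.0202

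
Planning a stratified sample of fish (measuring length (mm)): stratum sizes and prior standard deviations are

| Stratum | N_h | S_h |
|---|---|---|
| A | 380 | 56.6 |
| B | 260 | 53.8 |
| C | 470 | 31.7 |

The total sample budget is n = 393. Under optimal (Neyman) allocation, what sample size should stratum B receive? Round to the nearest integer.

109

Neyman allocation: n_h = n · N_h S_h / Σ N_i S_i, with n = 393.
  stratum A: N_h·S_h = 380·56.6 = 21508.00
  stratum B: N_h·S_h = 260·53.8 = 13988.00
  stratum C: N_h·S_h = 470·31.7 = 14899.00
Σ N_h S_h = 50395.00
n for stratum B = 393·13988.00/50395.00 = 109.084 → 109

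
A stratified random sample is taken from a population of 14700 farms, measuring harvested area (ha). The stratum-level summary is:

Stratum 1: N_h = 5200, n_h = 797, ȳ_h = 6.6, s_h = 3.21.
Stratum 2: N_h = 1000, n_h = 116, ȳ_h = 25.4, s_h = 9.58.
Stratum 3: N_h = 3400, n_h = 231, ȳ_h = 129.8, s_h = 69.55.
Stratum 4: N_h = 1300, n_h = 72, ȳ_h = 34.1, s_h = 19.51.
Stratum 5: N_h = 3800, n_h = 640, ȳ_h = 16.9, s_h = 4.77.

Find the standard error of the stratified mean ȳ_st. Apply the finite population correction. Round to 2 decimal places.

V̂(ȳ_st) = Σ W_h² (1 − n_h/N_h) s_h²/n_h, with W_h = N_h/N and N = 14700:
  stratum 1: (5200/14700)²·(1 − 797/5200)·3.21²/797 = 0.00136984
  stratum 2: (1000/14700)²·(1 − 116/1000)·9.58²/116 = 0.00323661
  stratum 3: (3400/14700)²·(1 − 231/3400)·69.55²/231 = 1.04412
  stratum 4: (1300/14700)²·(1 − 72/1300)·19.51²/72 = 0.0390561
  stratum 5: (3800/14700)²·(1 − 640/3800)·4.77²/640 = 0.00197557
V̂(ȳ_st) = 1.08975
SE(ȳ_st) = √1.08975 = 1.04391

SE(ȳ_st) ≈ 1.04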